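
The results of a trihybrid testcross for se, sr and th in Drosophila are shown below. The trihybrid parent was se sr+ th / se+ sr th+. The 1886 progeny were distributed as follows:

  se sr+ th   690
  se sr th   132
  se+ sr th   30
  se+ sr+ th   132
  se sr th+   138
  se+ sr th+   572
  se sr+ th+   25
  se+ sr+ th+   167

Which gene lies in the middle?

The two rarest classes, se sr+ th+ and se+ sr th, are the double crossovers. Comparing them with the parentals, only the th allele has switched, so th is the middle locus and the order is sr – th – se.

th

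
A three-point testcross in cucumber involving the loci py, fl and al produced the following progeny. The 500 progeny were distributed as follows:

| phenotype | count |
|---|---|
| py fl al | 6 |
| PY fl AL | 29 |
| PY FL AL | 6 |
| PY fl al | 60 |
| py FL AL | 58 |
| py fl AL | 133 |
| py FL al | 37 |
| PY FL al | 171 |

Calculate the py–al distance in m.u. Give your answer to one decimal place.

The two most frequent reciprocal classes, PY FL al and py fl AL, are the parental types, so the F1 was PY FL al / py fl AL.
The two rarest classes, PY FL AL and py fl al, are the double crossovers. Comparing them with the parentals, only the al allele has switched, so al is the middle locus and the order is py – al – fl.
Crossovers in the py–al interval produce the single-crossover classes py FL al and PY fl AL (37 + 29 = 66) plus the double crossovers (12).
RF(py–al) = (66 + 12) / 500 = 78/500 = 0.1560 → 15.6 m.u.

15.6 m.u.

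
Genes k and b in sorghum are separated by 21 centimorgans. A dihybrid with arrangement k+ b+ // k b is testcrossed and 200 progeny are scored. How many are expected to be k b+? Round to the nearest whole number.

21

A map distance of 21 centimorgans corresponds to a recombination frequency of 0.210.
The F1 is k+ b+ / k b, so k b+ is a recombinant gamete class with expected frequency r/2 = 0.210/2 = 0.1050.
Expected number = 0.1050 × 200 = 21.00 ≈ 21.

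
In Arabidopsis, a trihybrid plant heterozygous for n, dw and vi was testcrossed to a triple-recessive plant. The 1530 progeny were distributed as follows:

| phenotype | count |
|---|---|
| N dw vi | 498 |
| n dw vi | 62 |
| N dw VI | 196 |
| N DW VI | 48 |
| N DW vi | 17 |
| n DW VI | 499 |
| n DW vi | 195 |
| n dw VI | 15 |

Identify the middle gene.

The two most frequent reciprocal classes, n DW VI and N dw vi, are the parental types, so the F1 was n DW VI / N dw vi.
The two rarest classes, n dw VI and N DW vi, are the double crossovers. Comparing them with the parentals, only the dw allele has switched, so dw is the middle locus and the order is n – dw – vi.

dw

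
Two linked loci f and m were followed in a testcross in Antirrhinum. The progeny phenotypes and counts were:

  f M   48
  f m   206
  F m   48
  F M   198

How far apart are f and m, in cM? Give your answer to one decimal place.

The two most frequent classes, F M (198) and f m (206), are the parental types, so the F1 was F M / f m.
The recombinant classes are F m and f M: 48 + 48 = 96.
Recombination frequency = 96/500 = 0.1920 ≈ 19.2%, i.e. 19.2 cM.

19.2 cM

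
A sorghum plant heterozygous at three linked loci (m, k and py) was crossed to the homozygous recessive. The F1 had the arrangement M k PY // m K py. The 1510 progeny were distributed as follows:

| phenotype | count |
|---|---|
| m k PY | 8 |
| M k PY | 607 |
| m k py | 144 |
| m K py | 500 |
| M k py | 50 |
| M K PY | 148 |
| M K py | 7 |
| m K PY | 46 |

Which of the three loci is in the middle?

m

The two rarest classes, m k PY and M K py, are the double crossovers. Comparing them with the parentals, only the m allele has switched, so m is the middle locus and the order is k – m – py.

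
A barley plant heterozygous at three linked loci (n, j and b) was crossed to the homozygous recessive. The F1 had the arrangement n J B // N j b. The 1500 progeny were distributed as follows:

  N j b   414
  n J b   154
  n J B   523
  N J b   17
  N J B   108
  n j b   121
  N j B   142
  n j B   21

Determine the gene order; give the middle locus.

The two rarest classes, n j B and N J b, are the double crossovers. Comparing them with the parentals, only the j allele has switched, so j is the middle locus and the order is n – j – b.

j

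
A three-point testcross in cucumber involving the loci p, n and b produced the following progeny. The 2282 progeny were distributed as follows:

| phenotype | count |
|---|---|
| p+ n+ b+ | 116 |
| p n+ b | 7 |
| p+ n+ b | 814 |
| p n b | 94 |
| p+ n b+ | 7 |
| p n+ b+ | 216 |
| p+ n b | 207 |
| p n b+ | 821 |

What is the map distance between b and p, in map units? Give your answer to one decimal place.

The two most frequent reciprocal classes, p+ n+ b and p n b+, are the parental types, so the F1 was p+ n+ b / p n b+.
The two rarest classes, p n+ b and p+ n b+, are the double crossovers. Comparing them with the parentals, only the p allele has switched, so p is the middle locus and the order is n – p – b.
Crossovers in the p–b interval produce the single-crossover classes p+ n+ b+ and p n b (116 + 94 = 210) plus the double crossovers (14).
RF(p–b) = (210 + 14) / 2282 = 224/2282 = 0.0982 → 9.8 map units.

9.8 map units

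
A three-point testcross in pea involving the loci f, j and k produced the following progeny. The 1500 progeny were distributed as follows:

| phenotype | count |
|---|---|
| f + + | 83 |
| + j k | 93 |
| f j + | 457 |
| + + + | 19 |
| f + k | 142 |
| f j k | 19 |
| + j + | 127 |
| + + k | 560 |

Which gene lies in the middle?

k

The two most frequent reciprocal classes, f j + and + + k, are the parental types, so the F1 was f j + / + + k.
The two rarest classes, f j k and + + +, are the double crossovers. Comparing them with the parentals, only the k allele has switched, so k is the middle locus and the order is f – k – j.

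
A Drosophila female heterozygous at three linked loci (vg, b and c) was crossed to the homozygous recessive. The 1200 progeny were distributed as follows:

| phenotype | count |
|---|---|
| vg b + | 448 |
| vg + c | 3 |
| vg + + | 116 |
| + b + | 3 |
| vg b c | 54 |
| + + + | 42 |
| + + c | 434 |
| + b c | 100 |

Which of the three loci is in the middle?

vg

The two most frequent reciprocal classes, + + c and vg b +, are the parental types, so the F1 was + + c / vg b +.
The two rarest classes, vg + c and + b +, are the double crossovers. Comparing them with the parentals, only the vg allele has switched, so vg is the middle locus and the order is b – vg – c.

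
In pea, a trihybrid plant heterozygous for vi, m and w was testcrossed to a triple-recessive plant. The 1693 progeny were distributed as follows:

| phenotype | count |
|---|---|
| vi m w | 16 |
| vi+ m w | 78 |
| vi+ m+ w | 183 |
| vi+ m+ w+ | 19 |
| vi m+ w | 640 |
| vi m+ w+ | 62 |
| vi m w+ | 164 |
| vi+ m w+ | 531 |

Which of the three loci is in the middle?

m

The two most frequent reciprocal classes, vi m+ w and vi+ m w+, are the parental types, so the F1 was vi m+ w / vi+ m w+.
The two rarest classes, vi m w and vi+ m+ w+, are the double crossovers. Comparing them with the parentals, only the m allele has switched, so m is the middle locus and the order is w – m – vi.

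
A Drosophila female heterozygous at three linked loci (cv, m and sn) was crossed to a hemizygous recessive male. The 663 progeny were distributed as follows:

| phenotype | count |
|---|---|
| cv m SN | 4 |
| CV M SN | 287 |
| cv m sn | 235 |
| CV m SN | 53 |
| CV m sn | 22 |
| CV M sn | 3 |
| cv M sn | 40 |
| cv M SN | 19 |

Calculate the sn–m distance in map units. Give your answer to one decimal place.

15.1 map units

The two most frequent reciprocal classes, CV M SN and cv m sn, are the parental types, so the F1 was CV M SN / cv m sn.
The two rarest classes, CV M sn and cv m SN, are the double crossovers. Comparing them with the parentals, only the sn allele has switched, so sn is the middle locus and the order is cv – sn – m.
Crossovers in the sn–m interval produce the single-crossover classes CV m SN and cv M sn (53 + 40 = 93) plus the double crossovers (7).
RF(sn–m) = (93 + 7) / 663 = 100/663 = 0.1508 → 15.1 map units.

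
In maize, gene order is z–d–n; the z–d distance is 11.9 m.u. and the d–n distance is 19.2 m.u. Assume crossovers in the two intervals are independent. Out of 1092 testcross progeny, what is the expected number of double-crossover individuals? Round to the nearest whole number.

25

Map distances give recombination frequencies of 0.119 and 0.192 for the two intervals.
With no interference, expected double-crossover frequency = 0.119 × 0.192 = 0.02285.
Expected number = 0.02285 × 1092 = 24.95 ≈ 25.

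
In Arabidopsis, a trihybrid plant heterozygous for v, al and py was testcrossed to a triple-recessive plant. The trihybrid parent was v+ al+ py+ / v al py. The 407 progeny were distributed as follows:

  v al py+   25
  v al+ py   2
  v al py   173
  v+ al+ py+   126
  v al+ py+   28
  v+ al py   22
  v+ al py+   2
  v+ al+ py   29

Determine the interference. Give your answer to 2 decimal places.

The two rarest classes, v+ al py+ and v al+ py, are the double crossovers. Comparing them with the parentals, only the al allele has switched, so al is the middle locus and the order is v – al – py.
v–al: (50 + 4)/407 = 0.1327; al–py: (54 + 4)/407 = 0.1425.
Expected DCO frequency = 0.1327 × 0.1425 ≈ 0.01891; observed = 4/407 ≈ 0.00983.
Coefficient of coincidence = 0.00983/0.01891 ≈ 0.52; interference = 1 − 0.52 = 0.48.

0.48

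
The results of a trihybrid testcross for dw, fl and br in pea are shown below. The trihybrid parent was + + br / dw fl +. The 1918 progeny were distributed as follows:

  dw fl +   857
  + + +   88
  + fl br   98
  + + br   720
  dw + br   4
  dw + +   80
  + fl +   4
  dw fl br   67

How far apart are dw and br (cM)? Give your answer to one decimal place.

The two rarest classes, dw + br and + fl +, are the double crossovers. Comparing them with the parentals, only the dw allele has switched, so dw is the middle locus and the order is fl – dw – br.
Crossovers in the dw–br interval produce the single-crossover classes + + + and dw fl br (88 + 67 = 155) plus the double crossovers (8).
RF(dw–br) = (155 + 8) / 1918 = 163/1918 = 0.0850 → 8.5 cM.

8.5 cM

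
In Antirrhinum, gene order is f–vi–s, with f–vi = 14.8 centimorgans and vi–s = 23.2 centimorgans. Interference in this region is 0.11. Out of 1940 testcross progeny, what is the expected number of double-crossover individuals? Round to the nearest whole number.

59

Map distances give recombination frequencies of 0.148 and 0.232 for the two intervals.
With interference 0.11 (so coincidence = 0.89), expected double-crossover frequency = 0.148 × 0.232 × 0.89 = 0.03056.
Expected number = 0.03056 × 1940 = 59.28 ≈ 59.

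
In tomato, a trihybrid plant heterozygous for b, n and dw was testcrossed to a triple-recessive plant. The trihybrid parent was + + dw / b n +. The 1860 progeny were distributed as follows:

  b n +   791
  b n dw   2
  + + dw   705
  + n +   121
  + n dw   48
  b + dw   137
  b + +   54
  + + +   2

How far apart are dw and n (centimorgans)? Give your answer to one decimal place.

The two rarest classes, + + + and b n dw, are the double crossovers. Comparing them with the parentals, only the dw allele has switched, so dw is the middle locus and the order is b – dw – n.
Crossovers in the dw–n interval produce the single-crossover classes + n dw and b + + (48 + 54 = 102) plus the double crossovers (4).
RF(dw–n) = (102 + 4) / 1860 = 106/1860 = 0.0570 → 5.7 centimorgans.

5.7 centimorgans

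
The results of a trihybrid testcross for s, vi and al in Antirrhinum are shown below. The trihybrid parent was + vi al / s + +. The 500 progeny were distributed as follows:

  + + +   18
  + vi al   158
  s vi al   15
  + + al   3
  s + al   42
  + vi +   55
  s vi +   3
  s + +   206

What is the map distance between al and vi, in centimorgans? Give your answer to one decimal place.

The two rarest classes, + + al and s vi +, are the double crossovers. Comparing them with the parentals, only the vi allele has switched, so vi is the middle locus and the order is al – vi – s.
Crossovers in the al–vi interval produce the single-crossover classes + vi + and s + al (55 + 42 = 97) plus the double crossovers (6).
RF(al–vi) = (97 + 6) / 500 = 103/500 = 0.2060 → 20.6 centimorgans.

20.6 centimorgans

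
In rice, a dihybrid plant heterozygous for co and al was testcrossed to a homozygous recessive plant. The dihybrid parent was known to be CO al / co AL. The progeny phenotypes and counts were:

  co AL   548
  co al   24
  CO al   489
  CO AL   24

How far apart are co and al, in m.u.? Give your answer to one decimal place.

4.4 m.u.

The recombinant classes are CO AL and co al: 24 + 24 = 48.
Recombination frequency = 48/1085 = 0.0442 ≈ 4.4%, i.e. 4.4 m.u.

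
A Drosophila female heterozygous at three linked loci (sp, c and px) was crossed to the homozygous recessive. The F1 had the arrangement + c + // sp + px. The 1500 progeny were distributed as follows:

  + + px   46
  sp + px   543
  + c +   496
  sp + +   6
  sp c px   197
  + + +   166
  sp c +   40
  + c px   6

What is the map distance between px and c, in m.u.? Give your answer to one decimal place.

The two rarest classes, + c px and sp + +, are the double crossovers. Comparing them with the parentals, only the px allele has switched, so px is the middle locus and the order is sp – px – c.
Crossovers in the px–c interval produce the single-crossover classes + + + and sp c px (166 + 197 = 363) plus the double crossovers (12).
RF(px–c) = (363 + 12) / 1500 = 375/1500 = 0.2500 → 25.0 m.u.

25.0 m.u.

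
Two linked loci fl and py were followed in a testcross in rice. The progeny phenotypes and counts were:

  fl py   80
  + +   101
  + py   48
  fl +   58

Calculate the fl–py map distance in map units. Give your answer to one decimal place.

36.9 map units

The two most frequent classes, + + (101) and fl py (80), are the parental types, so the F1 was + + / fl py.
The recombinant classes are + py and fl +: 48 + 58 = 106.
Recombination frequency = 106/287 = 0.3693 ≈ 36.9%, i.e. 36.9 map units.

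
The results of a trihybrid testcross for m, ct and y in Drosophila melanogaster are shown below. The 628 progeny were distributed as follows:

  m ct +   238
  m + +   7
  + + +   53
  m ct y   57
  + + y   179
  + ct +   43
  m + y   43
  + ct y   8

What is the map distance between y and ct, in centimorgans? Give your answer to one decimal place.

The two most frequent reciprocal classes, + + y and m ct +, are the parental types, so the F1 was + + y / m ct +.
The two rarest classes, + ct y and m + +, are the double crossovers. Comparing them with the parentals, only the ct allele has switched, so ct is the middle locus and the order is y – ct – m.
Crossovers in the y–ct interval produce the single-crossover classes + + + and m ct y (53 + 57 = 110) plus the double crossovers (15).
RF(y–ct) = (110 + 15) / 628 = 125/628 = 0.1990 → 19.9 centimorgans.

19.9 centimorgans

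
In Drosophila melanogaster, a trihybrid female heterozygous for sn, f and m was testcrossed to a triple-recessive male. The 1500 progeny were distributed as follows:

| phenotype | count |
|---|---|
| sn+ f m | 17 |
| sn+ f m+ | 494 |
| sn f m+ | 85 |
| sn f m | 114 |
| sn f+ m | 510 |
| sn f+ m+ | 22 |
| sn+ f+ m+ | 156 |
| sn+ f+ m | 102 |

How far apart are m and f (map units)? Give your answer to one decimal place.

The two most frequent reciprocal classes, sn f+ m and sn+ f m+, are the parental types, so the F1 was sn f+ m / sn+ f m+.
The two rarest classes, sn f+ m+ and sn+ f m, are the double crossovers. Comparing them with the parentals, only the m allele has switched, so m is the middle locus and the order is sn – m – f.
Crossovers in the m–f interval produce the single-crossover classes sn f m and sn+ f+ m+ (114 + 156 = 270) plus the double crossovers (39).
RF(m–f) = (270 + 39) / 1500 = 309/1500 = 0.2060 → 20.6 map units.

20.6 map units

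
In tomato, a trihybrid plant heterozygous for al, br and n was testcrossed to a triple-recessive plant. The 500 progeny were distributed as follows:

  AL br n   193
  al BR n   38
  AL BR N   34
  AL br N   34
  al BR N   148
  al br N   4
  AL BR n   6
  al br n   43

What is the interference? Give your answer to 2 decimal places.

0.30

The two most frequent reciprocal classes, al BR N and AL br n, are the parental types, so the F1 was al BR N / AL br n.
The two rarest classes, al br N and AL BR n, are the double crossovers. Comparing them with the parentals, only the br allele has switched, so br is the middle locus and the order is al – br – n.
al–br: (77 + 10)/500 = 0.1740; br–n: (72 + 10)/500 = 0.1640.
Expected DCO frequency = 0.1740 × 0.1640 ≈ 0.02854; observed = 10/500 ≈ 0.02000.
Coefficient of coincidence = 0.02000/0.02854 ≈ 0.70; interference = 1 − 0.70 = 0.30.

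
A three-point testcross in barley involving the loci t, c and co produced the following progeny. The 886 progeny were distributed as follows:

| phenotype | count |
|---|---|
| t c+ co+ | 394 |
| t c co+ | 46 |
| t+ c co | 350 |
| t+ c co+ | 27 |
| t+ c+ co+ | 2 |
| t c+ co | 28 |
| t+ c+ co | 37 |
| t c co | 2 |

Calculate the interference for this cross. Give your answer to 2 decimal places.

0.31

The two most frequent reciprocal classes, t c+ co+ and t+ c co, are the parental types, so the F1 was t c+ co+ / t+ c co.
The two rarest classes, t+ c+ co+ and t c co, are the double crossovers. Comparing them with the parentals, only the t allele has switched, so t is the middle locus and the order is c – t – co.
c–t: (83 + 4)/886 = 0.0982; t–co: (55 + 4)/886 = 0.0666.
Expected DCO frequency = 0.0982 × 0.0666 ≈ 0.00654; observed = 4/886 ≈ 0.00451.
Coefficient of coincidence = 0.00451/0.00654 ≈ 0.69; interference = 1 − 0.69 = 0.31.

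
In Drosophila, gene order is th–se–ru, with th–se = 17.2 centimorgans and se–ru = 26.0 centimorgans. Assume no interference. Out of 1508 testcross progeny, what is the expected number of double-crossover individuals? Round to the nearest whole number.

67

Map distances give recombination frequencies of 0.172 and 0.260 for the two intervals.
With no interference, expected double-crossover frequency = 0.172 × 0.260 = 0.04472.
Expected number = 0.04472 × 1508 = 67.44 ≈ 67.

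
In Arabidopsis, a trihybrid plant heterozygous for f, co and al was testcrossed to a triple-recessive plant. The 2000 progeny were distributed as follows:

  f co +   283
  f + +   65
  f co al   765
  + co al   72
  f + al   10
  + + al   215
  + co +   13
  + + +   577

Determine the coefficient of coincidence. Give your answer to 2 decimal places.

The two most frequent reciprocal classes, f co al and + + +, are the parental types, so the F1 was f co al / + + +.
The two rarest classes, f + al and + co +, are the double crossovers. Comparing them with the parentals, only the co allele has switched, so co is the middle locus and the order is f – co – al.
f–co: (137 + 23)/2000 = 0.0800; co–al: (498 + 23)/2000 = 0.2605.
Expected DCO frequency = 0.0800 × 0.2605 ≈ 0.02084; observed = 23/2000 ≈ 0.01150.
Coefficient of coincidence = 0.01150/0.02084 ≈ 0.55.

0.55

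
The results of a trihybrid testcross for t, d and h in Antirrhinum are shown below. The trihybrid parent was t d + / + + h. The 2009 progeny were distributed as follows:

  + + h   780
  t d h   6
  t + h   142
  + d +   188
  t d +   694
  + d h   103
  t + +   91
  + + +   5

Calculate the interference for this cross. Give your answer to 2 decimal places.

0.68

The two rarest classes, t d h and + + +, are the double crossovers. Comparing them with the parentals, only the h allele has switched, so h is the middle locus and the order is t – h – d.
t–h: (330 + 11)/2009 = 0.1697; h–d: (194 + 11)/2009 = 0.1020.
Expected DCO frequency = 0.1697 × 0.1020 ≈ 0.01731; observed = 11/2009 ≈ 0.00548.
Coefficient of coincidence = 0.00548/0.01731 ≈ 0.32; interference = 1 − 0.32 = 0.68.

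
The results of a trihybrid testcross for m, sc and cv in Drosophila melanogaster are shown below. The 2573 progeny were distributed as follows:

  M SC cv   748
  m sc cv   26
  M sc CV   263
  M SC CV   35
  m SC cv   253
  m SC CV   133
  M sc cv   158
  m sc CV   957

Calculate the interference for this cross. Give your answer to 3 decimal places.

The two most frequent reciprocal classes, m sc CV and M SC cv, are the parental types, so the F1 was m sc CV / M SC cv.
The two rarest classes, m sc cv and M SC CV, are the double crossovers. Comparing them with the parentals, only the cv allele has switched, so cv is the middle locus and the order is m – cv – sc.
m–cv: (516 + 61)/2573 = 0.2243; cv–sc: (291 + 61)/2573 = 0.1368.
Expected DCO frequency = 0.2243 × 0.1368 ≈ 0.03068; observed = 61/2573 ≈ 0.02371.
Coefficient of coincidence = 0.02371/0.03068 ≈ 0.773; interference = 1 − 0.773 = 0.227.

0.227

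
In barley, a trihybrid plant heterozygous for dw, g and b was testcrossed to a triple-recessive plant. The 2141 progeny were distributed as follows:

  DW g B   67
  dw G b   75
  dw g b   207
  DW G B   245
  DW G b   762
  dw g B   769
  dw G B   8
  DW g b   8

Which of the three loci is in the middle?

The two most frequent reciprocal classes, dw g B and DW G b, are the parental types, so the F1 was dw g B / DW G b.
The two rarest classes, dw G B and DW g b, are the double crossovers. Comparing them with the parentals, only the g allele has switched, so g is the middle locus and the order is dw – g – b.

g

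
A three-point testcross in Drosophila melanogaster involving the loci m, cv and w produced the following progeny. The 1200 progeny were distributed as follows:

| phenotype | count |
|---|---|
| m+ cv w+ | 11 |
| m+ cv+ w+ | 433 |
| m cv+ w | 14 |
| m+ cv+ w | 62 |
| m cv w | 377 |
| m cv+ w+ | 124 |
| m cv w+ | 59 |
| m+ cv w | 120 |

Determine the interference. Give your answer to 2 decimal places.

0.24

The two most frequent reciprocal classes, m cv w and m+ cv+ w+, are the parental types, so the F1 was m cv w / m+ cv+ w+.
The two rarest classes, m cv+ w and m+ cv w+, are the double crossovers. Comparing them with the parentals, only the cv allele has switched, so cv is the middle locus and the order is w – cv – m.
w–cv: (121 + 25)/1200 = 0.1217; cv–m: (244 + 25)/1200 = 0.2242.
Expected DCO frequency = 0.1217 × 0.2242 ≈ 0.02729; observed = 25/1200 ≈ 0.02083.
Coefficient of coincidence = 0.02083/0.02729 ≈ 0.76; interference = 1 − 0.76 = 0.24.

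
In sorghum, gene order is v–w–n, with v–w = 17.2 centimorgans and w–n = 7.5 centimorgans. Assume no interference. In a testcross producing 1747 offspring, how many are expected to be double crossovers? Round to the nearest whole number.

Map distances give recombination frequencies of 0.172 and 0.075 for the two intervals.
With no interference, expected double-crossover frequency = 0.172 × 0.075 = 0.01290.
Expected number = 0.01290 × 1747 = 22.54 ≈ 23.

23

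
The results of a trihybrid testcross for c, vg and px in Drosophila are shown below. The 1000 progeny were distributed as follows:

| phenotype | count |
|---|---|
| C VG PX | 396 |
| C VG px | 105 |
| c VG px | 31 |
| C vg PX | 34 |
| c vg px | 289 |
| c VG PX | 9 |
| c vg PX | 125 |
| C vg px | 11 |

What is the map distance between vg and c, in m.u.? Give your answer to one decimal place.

8.5 m.u.

The two most frequent reciprocal classes, c vg px and C VG PX, are the parental types, so the F1 was c vg px / C VG PX.
The two rarest classes, C vg px and c VG PX, are the double crossovers. Comparing them with the parentals, only the c allele has switched, so c is the middle locus and the order is px – c – vg.
Crossovers in the c–vg interval produce the single-crossover classes c VG px and C vg PX (31 + 34 = 65) plus the double crossovers (20).
RF(c–vg) = (65 + 20) / 1000 = 85/1000 = 0.0850 → 8.5 m.u.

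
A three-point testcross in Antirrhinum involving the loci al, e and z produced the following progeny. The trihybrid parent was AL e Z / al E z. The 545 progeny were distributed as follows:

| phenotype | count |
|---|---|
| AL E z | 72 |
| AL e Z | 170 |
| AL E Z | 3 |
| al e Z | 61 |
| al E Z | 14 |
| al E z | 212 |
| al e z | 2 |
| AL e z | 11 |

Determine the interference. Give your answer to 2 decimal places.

The two rarest classes, AL E Z and al e z, are the double crossovers. Comparing them with the parentals, only the e allele has switched, so e is the middle locus and the order is z – e – al.
z–e: (25 + 5)/545 = 0.0550; e–al: (133 + 5)/545 = 0.2532.
Expected DCO frequency = 0.0550 × 0.2532 ≈ 0.01393; observed = 5/545 ≈ 0.00917.
Coefficient of coincidence = 0.00917/0.01393 ≈ 0.66; interference = 1 − 0.66 = 0.34.

0.34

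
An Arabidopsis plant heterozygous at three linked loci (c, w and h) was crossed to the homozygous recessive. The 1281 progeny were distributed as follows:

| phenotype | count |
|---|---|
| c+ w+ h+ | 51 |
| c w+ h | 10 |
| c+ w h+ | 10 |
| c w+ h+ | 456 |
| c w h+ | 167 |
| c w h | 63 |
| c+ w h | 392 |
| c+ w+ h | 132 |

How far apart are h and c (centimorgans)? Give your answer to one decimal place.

The two most frequent reciprocal classes, c+ w h and c w+ h+, are the parental types, so the F1 was c+ w h / c w+ h+.
The two rarest classes, c+ w h+ and c w+ h, are the double crossovers. Comparing them with the parentals, only the h allele has switched, so h is the middle locus and the order is c – h – w.
Crossovers in the c–h interval produce the single-crossover classes c w h and c+ w+ h+ (63 + 51 = 114) plus the double crossovers (20).
RF(c–h) = (114 + 20) / 1281 = 134/1281 = 0.1046 → 10.5 centimorgans.

10.5 centimorgans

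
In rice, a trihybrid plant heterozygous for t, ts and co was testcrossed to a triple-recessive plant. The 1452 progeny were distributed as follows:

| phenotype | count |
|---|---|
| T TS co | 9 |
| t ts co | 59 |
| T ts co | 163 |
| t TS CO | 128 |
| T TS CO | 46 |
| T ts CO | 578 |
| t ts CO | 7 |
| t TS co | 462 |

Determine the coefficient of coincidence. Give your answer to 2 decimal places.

The two most frequent reciprocal classes, t TS co and T ts CO, are the parental types, so the F1 was t TS co / T ts CO.
The two rarest classes, T TS co and t ts CO, are the double crossovers. Comparing them with the parentals, only the t allele has switched, so t is the middle locus and the order is ts – t – co.
ts–t: (105 + 16)/1452 = 0.0833; t–co: (291 + 16)/1452 = 0.2114.
Expected DCO frequency = 0.0833 × 0.2114 ≈ 0.01761; observed = 16/1452 ≈ 0.01102.
Coefficient of coincidence = 0.01102/0.01761 ≈ 0.63.

0.63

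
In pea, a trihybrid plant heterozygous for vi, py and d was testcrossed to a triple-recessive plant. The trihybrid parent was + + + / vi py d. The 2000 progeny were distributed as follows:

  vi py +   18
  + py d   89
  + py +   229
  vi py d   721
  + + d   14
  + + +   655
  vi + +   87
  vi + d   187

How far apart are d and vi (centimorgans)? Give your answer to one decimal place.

The two rarest classes, + + d and vi py +, are the double crossovers. Comparing them with the parentals, only the d allele has switched, so d is the middle locus and the order is vi – d – py.
Crossovers in the vi–d interval produce the single-crossover classes vi + + and + py d (87 + 89 = 176) plus the double crossovers (32).
RF(vi–d) = (176 + 32) / 2000 = 208/2000 = 0.1040 → 10.4 centimorgans.

10.4 centimorgans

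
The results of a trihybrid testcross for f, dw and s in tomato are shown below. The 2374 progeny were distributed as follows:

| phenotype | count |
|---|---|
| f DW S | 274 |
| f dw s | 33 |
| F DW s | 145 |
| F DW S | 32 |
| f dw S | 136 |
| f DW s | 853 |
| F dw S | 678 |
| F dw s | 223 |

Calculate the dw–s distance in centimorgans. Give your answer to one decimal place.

The two most frequent reciprocal classes, F dw S and f DW s, are the parental types, so the F1 was F dw S / f DW s.
The two rarest classes, F DW S and f dw s, are the double crossovers. Comparing them with the parentals, only the dw allele has switched, so dw is the middle locus and the order is s – dw – f.
Crossovers in the s–dw interval produce the single-crossover classes F dw s and f DW S (223 + 274 = 497) plus the double crossovers (65).
RF(s–dw) = (497 + 65) / 2374 = 562/2374 = 0.2367 → 23.7 centimorgans.

23.7 centimorgans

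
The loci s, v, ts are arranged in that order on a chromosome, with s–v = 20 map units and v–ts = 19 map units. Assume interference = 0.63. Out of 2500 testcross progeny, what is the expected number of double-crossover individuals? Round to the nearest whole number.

35

Map distances give recombination frequencies of 0.200 and 0.190 for the two intervals.
With interference 0.63 (so coincidence = 0.37), expected double-crossover frequency = 0.200 × 0.190 × 0.37 = 0.01406.
Expected number = 0.01406 × 2500 = 35.15 ≈ 35.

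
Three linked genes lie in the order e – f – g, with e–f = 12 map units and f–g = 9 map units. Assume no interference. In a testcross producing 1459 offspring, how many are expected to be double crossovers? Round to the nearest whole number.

16

Map distances give recombination frequencies of 0.120 and 0.090 for the two intervals.
With no interference, expected double-crossover frequency = 0.120 × 0.090 = 0.01080.
Expected number = 0.01080 × 1459 = 15.76 ≈ 16.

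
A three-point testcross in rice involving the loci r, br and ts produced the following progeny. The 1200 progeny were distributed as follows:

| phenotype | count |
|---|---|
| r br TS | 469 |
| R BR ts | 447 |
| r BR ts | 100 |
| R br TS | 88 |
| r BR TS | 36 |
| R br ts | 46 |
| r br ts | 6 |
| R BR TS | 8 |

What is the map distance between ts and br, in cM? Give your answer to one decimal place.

8.0 cM

The two most frequent reciprocal classes, r br TS and R BR ts, are the parental types, so the F1 was r br TS / R BR ts.
The two rarest classes, r br ts and R BR TS, are the double crossovers. Comparing them with the parentals, only the ts allele has switched, so ts is the middle locus and the order is br – ts – r.
Crossovers in the br–ts interval produce the single-crossover classes r BR TS and R br ts (36 + 46 = 82) plus the double crossovers (14).
RF(br–ts) = (82 + 14) / 1200 = 96/1200 = 0.0800 → 8.0 cM.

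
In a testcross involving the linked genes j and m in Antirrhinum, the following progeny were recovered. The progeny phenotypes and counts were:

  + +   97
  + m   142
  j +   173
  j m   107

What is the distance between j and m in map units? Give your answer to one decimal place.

39.3 map units

The two most frequent classes, + m (142) and j + (173), are the parental types, so the F1 was + m / j +.
The recombinant classes are + + and j m: 97 + 107 = 204.
Recombination frequency = 204/519 = 0.3931 ≈ 39.3%, i.e. 39.3 map units.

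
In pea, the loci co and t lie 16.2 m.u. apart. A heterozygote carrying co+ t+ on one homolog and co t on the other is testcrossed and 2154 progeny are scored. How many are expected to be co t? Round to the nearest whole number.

A map distance of 16.2 m.u. corresponds to a recombination frequency of 0.162.
The F1 is co+ t+ / co t, so co t is a parental gamete class with expected frequency (1 − r)/2 = 0.838/2 = 0.4190.
Expected number = 0.4190 × 2154 = 902.53 ≈ 903.

903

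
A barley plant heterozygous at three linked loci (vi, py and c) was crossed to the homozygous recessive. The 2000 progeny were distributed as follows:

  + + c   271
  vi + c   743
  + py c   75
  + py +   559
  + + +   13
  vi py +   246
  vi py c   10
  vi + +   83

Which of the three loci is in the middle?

py

The two most frequent reciprocal classes, vi + c and + py +, are the parental types, so the F1 was vi + c / + py +.
The two rarest classes, vi py c and + + +, are the double crossovers. Comparing them with the parentals, only the py allele has switched, so py is the middle locus and the order is vi – py – c.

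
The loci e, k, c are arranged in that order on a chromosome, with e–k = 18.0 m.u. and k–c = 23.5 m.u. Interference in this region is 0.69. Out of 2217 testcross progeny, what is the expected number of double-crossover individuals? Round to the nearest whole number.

29

Map distances give recombination frequencies of 0.180 and 0.235 for the two intervals.
With interference 0.69 (so coincidence = 0.31), expected double-crossover frequency = 0.180 × 0.235 × 0.31 = 0.01311.
Expected number = 0.01311 × 2217 = 29.07 ≈ 29.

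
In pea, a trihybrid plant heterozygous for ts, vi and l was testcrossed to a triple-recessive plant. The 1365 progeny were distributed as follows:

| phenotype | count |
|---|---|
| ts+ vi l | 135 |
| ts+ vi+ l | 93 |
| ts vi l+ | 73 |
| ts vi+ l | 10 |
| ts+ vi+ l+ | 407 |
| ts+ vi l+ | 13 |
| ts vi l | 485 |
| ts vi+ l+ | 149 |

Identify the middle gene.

vi

The two most frequent reciprocal classes, ts vi l and ts+ vi+ l+, are the parental types, so the F1 was ts vi l / ts+ vi+ l+.
The two rarest classes, ts vi+ l and ts+ vi l+, are the double crossovers. Comparing them with the parentals, only the vi allele has switched, so vi is the middle locus and the order is l – vi – ts.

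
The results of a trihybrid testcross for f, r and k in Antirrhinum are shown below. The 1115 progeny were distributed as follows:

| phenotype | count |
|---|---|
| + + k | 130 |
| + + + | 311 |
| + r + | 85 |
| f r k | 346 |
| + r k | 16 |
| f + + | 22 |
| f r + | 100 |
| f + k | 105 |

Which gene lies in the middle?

The two most frequent reciprocal classes, + + + and f r k, are the parental types, so the F1 was + + + / f r k.
The two rarest classes, f + + and + r k, are the double crossovers. Comparing them with the parentals, only the f allele has switched, so f is the middle locus and the order is k – f – r.

f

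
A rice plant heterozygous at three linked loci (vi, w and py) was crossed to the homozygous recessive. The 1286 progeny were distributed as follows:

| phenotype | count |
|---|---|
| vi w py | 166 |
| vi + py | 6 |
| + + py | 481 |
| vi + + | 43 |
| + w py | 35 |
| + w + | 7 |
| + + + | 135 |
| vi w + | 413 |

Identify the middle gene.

The two most frequent reciprocal classes, vi w + and + + py, are the parental types, so the F1 was vi w + / + + py.
The two rarest classes, + w + and vi + py, are the double crossovers. Comparing them with the parentals, only the vi allele has switched, so vi is the middle locus and the order is w – vi – py.

vi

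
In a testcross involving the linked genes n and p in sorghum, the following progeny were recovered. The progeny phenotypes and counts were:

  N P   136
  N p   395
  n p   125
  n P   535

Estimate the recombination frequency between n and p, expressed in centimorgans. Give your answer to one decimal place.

The two most frequent classes, N p (395) and n P (535), are the parental types, so the F1 was N p / n P.
The recombinant classes are N P and n p: 136 + 125 = 261.
Recombination frequency = 261/1191 = 0.2191 ≈ 21.9%, i.e. 21.9 centimorgans.

21.9 centimorgans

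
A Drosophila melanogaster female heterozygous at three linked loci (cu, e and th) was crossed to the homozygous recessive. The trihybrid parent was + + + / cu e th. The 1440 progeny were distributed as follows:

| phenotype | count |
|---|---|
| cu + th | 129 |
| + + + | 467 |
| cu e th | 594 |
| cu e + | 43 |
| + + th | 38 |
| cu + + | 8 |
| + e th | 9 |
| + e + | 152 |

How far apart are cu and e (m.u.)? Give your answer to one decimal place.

The two rarest classes, cu + + and + e th, are the double crossovers. Comparing them with the parentals, only the cu allele has switched, so cu is the middle locus and the order is e – cu – th.
Crossovers in the e–cu interval produce the single-crossover classes + e + and cu + th (152 + 129 = 281) plus the double crossovers (17).
RF(e–cu) = (281 + 17) / 1440 = 298/1440 = 0.2069 → 20.7 m.u.

20.7 m.u.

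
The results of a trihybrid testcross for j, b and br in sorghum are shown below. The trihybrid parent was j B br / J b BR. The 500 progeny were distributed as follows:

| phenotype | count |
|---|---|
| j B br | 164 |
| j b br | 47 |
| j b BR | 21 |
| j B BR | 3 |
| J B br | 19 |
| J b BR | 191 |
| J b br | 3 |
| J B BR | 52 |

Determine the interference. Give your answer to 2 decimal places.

0.38

The two rarest classes, j B BR and J b br, are the double crossovers. Comparing them with the parentals, only the br allele has switched, so br is the middle locus and the order is b – br – j.
b–br: (99 + 6)/500 = 0.2100; br–j: (40 + 6)/500 = 0.0920.
Expected DCO frequency = 0.2100 × 0.0920 ≈ 0.01932; observed = 6/500 ≈ 0.01200.
Coefficient of coincidence = 0.01200/0.01932 ≈ 0.62; interference = 1 − 0.62 = 0.38.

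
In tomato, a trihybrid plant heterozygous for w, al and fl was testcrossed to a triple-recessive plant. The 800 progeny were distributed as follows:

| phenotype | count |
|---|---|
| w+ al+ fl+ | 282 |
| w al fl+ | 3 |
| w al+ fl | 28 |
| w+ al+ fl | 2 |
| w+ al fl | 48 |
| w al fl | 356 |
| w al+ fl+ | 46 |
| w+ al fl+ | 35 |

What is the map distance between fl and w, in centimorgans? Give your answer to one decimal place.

12.4 centimorgans

The two most frequent reciprocal classes, w+ al+ fl+ and w al fl, are the parental types, so the F1 was w+ al+ fl+ / w al fl.
The two rarest classes, w+ al+ fl and w al fl+, are the double crossovers. Comparing them with the parentals, only the fl allele has switched, so fl is the middle locus and the order is w – fl – al.
Crossovers in the w–fl interval produce the single-crossover classes w al+ fl+ and w+ al fl (46 + 48 = 94) plus the double crossovers (5).
RF(w–fl) = (94 + 5) / 800 = 99/800 = 0.1237 → 12.4 centimorgans.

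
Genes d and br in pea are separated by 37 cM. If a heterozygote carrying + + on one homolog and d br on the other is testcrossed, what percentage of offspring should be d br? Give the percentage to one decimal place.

31.5%

A map distance of 37 cM corresponds to a recombination frequency of 0.370.
The F1 is + + / d br, so d br is a parental gamete class with expected frequency (1 − r)/2 = 0.630/2 = 0.3150.
That is 0.3150 = 31.5% of the progeny.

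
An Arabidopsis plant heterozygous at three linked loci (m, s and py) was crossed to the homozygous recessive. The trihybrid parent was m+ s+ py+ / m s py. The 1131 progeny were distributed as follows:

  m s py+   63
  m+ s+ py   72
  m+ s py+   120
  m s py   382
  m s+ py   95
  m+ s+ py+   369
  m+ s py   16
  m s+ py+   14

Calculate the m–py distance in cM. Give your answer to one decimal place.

The two rarest classes, m s+ py+ and m+ s py, are the double crossovers. Comparing them with the parentals, only the m allele has switched, so m is the middle locus and the order is py – m – s.
Crossovers in the py–m interval produce the single-crossover classes m+ s+ py and m s py+ (72 + 63 = 135) plus the double crossovers (30).
RF(py–m) = (135 + 30) / 1131 = 165/1131 = 0.1459 → 14.6 cM.

14.6 cM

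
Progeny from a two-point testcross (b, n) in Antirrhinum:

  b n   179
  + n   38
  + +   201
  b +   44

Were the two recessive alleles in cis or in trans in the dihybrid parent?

cis

The two most frequent classes are + + (201) and b n (179); these are the parental (non-recombinant) types.
So the F1 carried + + on one chromosome and b n on the other — the recessive alleles are on the same chromosome (cis / coupling).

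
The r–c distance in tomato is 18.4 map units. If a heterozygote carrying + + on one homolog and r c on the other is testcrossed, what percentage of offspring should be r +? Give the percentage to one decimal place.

9.2%

A map distance of 18.4 map units corresponds to a recombination frequency of 0.184.
The F1 is + + / r c, so r + is a recombinant gamete class with expected frequency r/2 = 0.184/2 = 0.0920.
That is 0.0920 = 9.2% of the progeny.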